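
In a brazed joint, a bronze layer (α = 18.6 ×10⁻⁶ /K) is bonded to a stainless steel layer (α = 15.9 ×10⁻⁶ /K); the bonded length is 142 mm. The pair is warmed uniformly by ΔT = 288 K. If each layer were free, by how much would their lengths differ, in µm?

Δα = |18.6 − 15.9|×10⁻⁶/K = 2.70×10⁻⁶/K.
ΔL_mismatch = Δα·L·ΔT = 2.70×10⁻⁶ × 142.0 mm × 288.0 K = 110 µm.

110 µm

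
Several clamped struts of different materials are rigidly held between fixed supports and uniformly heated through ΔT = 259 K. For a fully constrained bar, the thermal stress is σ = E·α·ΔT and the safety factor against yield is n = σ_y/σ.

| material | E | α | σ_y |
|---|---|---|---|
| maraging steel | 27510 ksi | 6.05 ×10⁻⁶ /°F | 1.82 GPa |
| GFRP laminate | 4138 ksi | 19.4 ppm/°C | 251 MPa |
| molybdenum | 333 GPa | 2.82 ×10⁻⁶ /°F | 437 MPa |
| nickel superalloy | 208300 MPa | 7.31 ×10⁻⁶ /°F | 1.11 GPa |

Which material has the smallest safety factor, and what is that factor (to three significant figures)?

molybdenum, n = 0.998

Per material, after unit conversion:
  maraging steel: E = 189.7, α = 10.9, σ_y = 1820 → σ = 535 MPa, n = 3.40
  GFRP laminate: E = 28.53, α = 19.4, σ_y = 251.0 → σ = 143 MPa, n = 1.75
  molybdenum: E = 333.0, α = 5.08, σ_y = 437.0 → σ = 438 MPa, n = 0.998
  nickel superalloy: E = 208.3, α = 13.2, σ_y = 1110 → σ = 710 MPa, n = 1.56
Molybdenum has the lowest safety factor, n = 0.998.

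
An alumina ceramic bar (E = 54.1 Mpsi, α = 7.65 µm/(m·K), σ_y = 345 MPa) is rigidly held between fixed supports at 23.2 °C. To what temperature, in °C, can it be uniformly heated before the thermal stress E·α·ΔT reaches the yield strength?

E = 54.1 Mpsi = 373.0 GPa.
E·α·ΔT = 345.0 MPa ⇒ ΔT = 345.0 / (373.0×10³ × 7.65×10⁻⁶) = 120.9 K.
T = 23.2 + 120.9 = 144.1 °C.

144 °C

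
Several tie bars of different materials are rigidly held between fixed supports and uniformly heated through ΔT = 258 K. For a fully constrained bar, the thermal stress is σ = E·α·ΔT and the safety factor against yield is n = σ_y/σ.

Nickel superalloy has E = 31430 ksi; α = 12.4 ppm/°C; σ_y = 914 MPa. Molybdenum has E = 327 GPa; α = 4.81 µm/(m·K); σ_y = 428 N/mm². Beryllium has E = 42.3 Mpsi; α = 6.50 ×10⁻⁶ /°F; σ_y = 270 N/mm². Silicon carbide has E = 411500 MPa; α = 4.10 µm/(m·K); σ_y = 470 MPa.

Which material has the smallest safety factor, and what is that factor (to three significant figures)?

beryllium, n = 0.307

In consistent units (E in GPa, α in ×10⁻⁶/K, σ_y in MPa):
  nickel superalloy: E = 216.7, α = 12.4, σ_y = 914.0 → σ = 693 MPa, n = 1.32
  molybdenum: E = 327.0, α = 4.81, σ_y = 428.0 → σ = 406 MPa, n = 1.05
  beryllium: E = 291.6, α = 11.7, σ_y = 270.0 → σ = 880 MPa, n = 0.307
  silicon carbide: E = 411.5, α = 4.10, σ_y = 470.0 → σ = 435 MPa, n = 1.08
Smallest n: beryllium with n = 0.307.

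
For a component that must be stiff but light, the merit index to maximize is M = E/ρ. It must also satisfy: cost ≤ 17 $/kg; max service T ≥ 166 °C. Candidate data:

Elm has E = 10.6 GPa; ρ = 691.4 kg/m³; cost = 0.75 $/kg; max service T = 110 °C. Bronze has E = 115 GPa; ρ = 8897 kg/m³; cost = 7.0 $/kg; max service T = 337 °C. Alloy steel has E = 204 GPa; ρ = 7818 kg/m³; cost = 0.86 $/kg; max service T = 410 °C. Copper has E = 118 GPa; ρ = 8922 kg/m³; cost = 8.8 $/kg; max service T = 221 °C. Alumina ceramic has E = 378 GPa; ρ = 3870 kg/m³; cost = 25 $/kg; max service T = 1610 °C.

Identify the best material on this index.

alloy steel

Screen on constraints: cost ≤ 17 $/kg; max service T ≥ 166 °C. Survivors: bronze, alloy steel, copper.
Per-candidate index values:
  alloy steel: M = 26.1 MN·m/kg
  copper: M = 13.2 MN·m/kg
  bronze: M = 12.9 MN·m/kg
Alloy steel has the largest M.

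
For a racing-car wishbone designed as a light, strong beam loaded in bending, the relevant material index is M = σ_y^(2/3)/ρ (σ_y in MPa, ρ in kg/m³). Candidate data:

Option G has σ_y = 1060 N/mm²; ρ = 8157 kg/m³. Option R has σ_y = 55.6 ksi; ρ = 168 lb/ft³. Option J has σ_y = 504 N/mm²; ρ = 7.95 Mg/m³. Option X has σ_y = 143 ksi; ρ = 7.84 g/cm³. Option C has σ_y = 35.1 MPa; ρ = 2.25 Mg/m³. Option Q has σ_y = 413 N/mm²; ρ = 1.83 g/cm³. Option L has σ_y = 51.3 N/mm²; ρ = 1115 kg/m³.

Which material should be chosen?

option Q

Putting every candidate on a common basis:
  option G: σ_y = 1060 MPa, ρ = 8157 kg/m³
  option R: σ_y = 383.3 MPa, ρ = 2691 kg/m³
  option J: σ_y = 504.0 MPa, ρ = 7950 kg/m³
  option X: σ_y = 986.0 MPa, ρ = 7840 kg/m³
  option C: σ_y = 35.10 MPa, ρ = 2250 kg/m³
  option Q: σ_y = 413.0 MPa, ρ = 1830 kg/m³
  option L: σ_y = 51.30 MPa, ρ = 1115 kg/m³
  option Q: M = 30.3×10⁻³
  option R: M = 19.6×10⁻³
  option G: M = 12.7×10⁻³
  option X: M = 12.6×10⁻³
  option L: M = 12.4×10⁻³
  option J: M = 7.97×10⁻³
  option C: M = 4.76×10⁻³
The maximum is for option Q.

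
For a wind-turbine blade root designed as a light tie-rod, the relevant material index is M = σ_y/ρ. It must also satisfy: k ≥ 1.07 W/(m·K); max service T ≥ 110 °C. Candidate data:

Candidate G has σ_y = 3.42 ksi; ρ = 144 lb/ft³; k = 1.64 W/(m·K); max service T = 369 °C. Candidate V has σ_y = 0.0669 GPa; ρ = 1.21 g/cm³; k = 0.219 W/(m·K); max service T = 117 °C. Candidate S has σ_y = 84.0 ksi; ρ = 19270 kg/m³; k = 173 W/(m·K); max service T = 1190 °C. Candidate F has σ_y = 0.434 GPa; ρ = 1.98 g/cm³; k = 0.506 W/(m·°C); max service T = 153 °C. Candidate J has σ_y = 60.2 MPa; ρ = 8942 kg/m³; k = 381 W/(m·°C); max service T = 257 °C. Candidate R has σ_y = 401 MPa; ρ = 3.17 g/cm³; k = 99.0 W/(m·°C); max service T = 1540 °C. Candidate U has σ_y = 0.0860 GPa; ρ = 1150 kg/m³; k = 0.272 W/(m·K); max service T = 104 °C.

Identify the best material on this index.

Screen on constraints: k ≥ 1.07 W/(m·K); max service T ≥ 110 °C. Survivors: candidate G, candidate S, candidate J, candidate R.
After converting to SI:
  candidate G: σ_y = 23.58 MPa, ρ = 2307 kg/m³
  candidate S: σ_y = 579.2 MPa, ρ = 19270 kg/m³
  candidate J: σ_y = 60.20 MPa, ρ = 8942 kg/m³
  candidate R: σ_y = 401.0 MPa, ρ = 3170 kg/m³
  candidate R: M = 126 kN·m/kg
  candidate S: M = 30.1 kN·m/kg
  candidate G: M = 10.2 kN·m/kg
  candidate J: M = 6.73 kN·m/kg
The maximum is for candidate R.

candidate R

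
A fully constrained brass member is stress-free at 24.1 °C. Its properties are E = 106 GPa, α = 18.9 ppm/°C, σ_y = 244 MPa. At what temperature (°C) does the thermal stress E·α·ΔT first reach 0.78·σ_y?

119 °C

E·α·ΔT = 190.3 MPa ⇒ ΔT = 190.3 / (106.0×10³ × 18.9×10⁻⁶) = 95.00 K.
T = 24.1 + 95.00 = 119.1 °C.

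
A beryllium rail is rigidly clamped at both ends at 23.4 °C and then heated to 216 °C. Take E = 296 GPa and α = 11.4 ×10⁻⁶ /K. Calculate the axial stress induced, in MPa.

650 MPa

ΔT = 192.6 K. Constrained thermal stress σ = E·α·ΔT = 296.0×10³ MPa × 11.4×10⁻⁶ × 192.6 = 650 MPa (compressive).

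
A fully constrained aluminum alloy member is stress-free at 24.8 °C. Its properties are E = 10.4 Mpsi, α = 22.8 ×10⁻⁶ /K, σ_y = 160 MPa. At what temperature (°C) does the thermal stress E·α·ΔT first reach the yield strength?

E = 10.4 Mpsi = 71.71 GPa.
E·α·ΔT = 160.0 MPa ⇒ ΔT = 160.0 / (71.71×10³ × 22.8×10⁻⁶) = 97.87 K.
T = 24.8 + 97.87 = 122.7 °C.

123 °C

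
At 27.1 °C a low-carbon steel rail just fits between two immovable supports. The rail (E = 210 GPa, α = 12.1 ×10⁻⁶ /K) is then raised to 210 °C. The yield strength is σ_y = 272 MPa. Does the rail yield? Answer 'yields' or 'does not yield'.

yields

ΔT = 182.9 K. Constrained thermal stress σ = E·α·ΔT = 210.0×10³ MPa × 12.1×10⁻⁶ × 182.9 = 465 MPa (compressive).
Compare to σ_y = 272 MPa: σ ≥ σ_y, so it yields.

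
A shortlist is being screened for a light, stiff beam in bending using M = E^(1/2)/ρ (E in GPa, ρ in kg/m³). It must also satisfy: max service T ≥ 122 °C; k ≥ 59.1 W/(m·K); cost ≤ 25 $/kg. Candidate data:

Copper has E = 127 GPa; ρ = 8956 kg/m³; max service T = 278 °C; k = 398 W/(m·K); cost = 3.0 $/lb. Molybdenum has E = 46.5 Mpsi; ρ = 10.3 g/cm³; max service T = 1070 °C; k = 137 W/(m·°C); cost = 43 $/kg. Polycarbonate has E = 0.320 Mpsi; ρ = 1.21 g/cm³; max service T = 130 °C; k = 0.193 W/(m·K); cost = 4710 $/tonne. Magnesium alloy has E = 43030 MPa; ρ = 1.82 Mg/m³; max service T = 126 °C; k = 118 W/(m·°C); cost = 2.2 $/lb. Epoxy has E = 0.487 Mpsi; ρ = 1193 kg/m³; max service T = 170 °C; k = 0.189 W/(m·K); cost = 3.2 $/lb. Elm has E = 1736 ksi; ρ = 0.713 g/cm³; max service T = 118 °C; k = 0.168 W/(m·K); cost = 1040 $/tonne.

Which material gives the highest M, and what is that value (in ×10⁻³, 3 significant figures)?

magnesium alloy, M = 3.60×10⁻³

Screen on constraints: max service T ≥ 122 °C; k ≥ 59.1 W/(m·K); cost ≤ 25 $/kg. Survivors: copper, magnesium alloy.
Putting every candidate on a common basis:
  copper: E = 127.0 GPa, ρ = 8956 kg/m³
  magnesium alloy: E = 43.03 GPa, ρ = 1820 kg/m³
  magnesium alloy: M = 3.60×10⁻³
  copper: M = 1.26×10⁻³
Magnesium alloy has the largest M.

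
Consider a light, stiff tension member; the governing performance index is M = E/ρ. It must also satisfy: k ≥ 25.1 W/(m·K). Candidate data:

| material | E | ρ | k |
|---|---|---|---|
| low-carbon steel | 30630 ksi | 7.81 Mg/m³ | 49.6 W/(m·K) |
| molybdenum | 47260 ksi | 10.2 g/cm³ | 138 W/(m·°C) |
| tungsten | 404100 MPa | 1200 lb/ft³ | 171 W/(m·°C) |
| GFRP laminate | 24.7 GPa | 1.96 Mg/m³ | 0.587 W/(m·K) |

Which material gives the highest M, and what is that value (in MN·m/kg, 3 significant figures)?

Screen on constraints: k ≥ 25.1 W/(m·K). Survivors: low-carbon steel, molybdenum, tungsten.
Putting every candidate on a common basis:
  low-carbon steel: E = 211.2 GPa, ρ = 7810 kg/m³
  molybdenum: E = 325.8 GPa, ρ = 10200 kg/m³
  tungsten: E = 404.1 GPa, ρ = 19220 kg/m³
  molybdenum: M = 31.9 MN·m/kg
  low-carbon steel: M = 27.0 MN·m/kg
  tungsten: M = 21.0 MN·m/kg
Molybdenum has the largest M.

molybdenum, M = 31.9 MN·m/kg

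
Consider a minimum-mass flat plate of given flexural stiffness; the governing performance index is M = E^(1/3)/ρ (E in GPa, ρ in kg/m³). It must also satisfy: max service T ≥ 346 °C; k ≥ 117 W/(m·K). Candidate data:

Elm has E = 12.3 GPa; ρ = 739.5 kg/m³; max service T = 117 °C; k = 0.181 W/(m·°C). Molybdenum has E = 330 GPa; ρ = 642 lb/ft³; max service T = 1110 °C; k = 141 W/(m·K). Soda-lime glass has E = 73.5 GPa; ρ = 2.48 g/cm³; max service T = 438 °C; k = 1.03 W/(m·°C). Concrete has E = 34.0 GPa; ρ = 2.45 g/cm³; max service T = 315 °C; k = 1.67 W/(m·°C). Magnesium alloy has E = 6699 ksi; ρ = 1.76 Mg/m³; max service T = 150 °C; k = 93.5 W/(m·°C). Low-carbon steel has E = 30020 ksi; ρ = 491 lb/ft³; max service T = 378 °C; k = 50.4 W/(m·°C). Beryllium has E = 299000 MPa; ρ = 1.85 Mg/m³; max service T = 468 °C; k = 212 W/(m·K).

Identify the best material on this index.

Screen on constraints: max service T ≥ 346 °C; k ≥ 117 W/(m·K). Survivors: molybdenum, beryllium.
Putting every candidate on a common basis:
  molybdenum: E = 330.0 GPa, ρ = 10280 kg/m³
  beryllium: E = 299.0 GPa, ρ = 1850 kg/m³
  beryllium: M = 3.61×10⁻³
  molybdenum: M = 0.672×10⁻³
Beryllium has the largest M.

beryllium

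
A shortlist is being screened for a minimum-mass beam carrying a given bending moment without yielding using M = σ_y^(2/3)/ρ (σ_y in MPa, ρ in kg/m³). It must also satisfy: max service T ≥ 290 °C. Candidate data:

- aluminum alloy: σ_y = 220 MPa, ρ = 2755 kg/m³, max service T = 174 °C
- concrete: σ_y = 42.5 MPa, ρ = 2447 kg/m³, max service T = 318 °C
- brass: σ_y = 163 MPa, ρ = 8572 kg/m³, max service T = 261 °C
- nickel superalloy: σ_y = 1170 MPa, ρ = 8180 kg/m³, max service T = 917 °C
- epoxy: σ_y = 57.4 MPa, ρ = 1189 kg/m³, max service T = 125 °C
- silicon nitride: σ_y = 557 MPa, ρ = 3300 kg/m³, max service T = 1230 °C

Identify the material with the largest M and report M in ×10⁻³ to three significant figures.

Screen on constraints: max service T ≥ 290 °C. Survivors: concrete, nickel superalloy, silicon nitride.
Computing M directly (units already consistent):
  silicon nitride: M = 20.5×10⁻³
  nickel superalloy: M = 13.6×10⁻³
  concrete: M = 4.98×10⁻³
Highest index: silicon nitride.

silicon nitride, M = 20.5×10⁻³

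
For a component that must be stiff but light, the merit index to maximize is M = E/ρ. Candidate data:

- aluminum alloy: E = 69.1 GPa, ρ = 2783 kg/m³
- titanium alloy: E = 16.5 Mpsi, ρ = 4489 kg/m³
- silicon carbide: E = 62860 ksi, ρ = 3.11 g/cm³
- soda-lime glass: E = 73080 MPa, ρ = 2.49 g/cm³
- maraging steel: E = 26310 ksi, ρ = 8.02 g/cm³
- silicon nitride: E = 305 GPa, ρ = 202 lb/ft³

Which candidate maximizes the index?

silicon carbide

In SI units:
  aluminum alloy: E = 69.10 GPa, ρ = 2783 kg/m³
  titanium alloy: E = 113.8 GPa, ρ = 4489 kg/m³
  silicon carbide: E = 433.4 GPa, ρ = 3110 kg/m³
  soda-lime glass: E = 73.08 GPa, ρ = 2490 kg/m³
  maraging steel: E = 181.4 GPa, ρ = 8020 kg/m³
  silicon nitride: E = 305.0 GPa, ρ = 3236 kg/m³
  silicon carbide: M = 139 MN·m/kg
  silicon nitride: M = 94.3 MN·m/kg
  soda-lime glass: M = 29.3 MN·m/kg
  titanium alloy: M = 25.3 MN·m/kg
  aluminum alloy: M = 24.8 MN·m/kg
  maraging steel: M = 22.6 MN·m/kg
Silicon carbide ranks first.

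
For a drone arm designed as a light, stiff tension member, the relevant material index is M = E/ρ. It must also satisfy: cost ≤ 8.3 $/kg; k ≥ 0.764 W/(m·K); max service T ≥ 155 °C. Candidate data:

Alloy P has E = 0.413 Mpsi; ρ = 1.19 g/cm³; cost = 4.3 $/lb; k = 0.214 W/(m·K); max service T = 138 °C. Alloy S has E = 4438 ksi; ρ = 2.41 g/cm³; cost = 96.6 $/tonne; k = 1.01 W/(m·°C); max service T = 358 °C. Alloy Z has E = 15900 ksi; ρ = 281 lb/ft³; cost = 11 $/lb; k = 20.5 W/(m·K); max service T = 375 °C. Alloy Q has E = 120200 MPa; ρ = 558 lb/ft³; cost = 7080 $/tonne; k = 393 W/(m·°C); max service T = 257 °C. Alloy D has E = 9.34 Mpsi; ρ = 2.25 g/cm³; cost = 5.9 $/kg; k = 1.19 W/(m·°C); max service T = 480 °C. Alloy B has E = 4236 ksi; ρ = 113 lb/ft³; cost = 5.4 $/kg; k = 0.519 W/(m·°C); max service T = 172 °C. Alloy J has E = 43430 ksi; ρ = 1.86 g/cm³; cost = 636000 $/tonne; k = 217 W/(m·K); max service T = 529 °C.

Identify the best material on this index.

alloy D

Screen on constraints: cost ≤ 8.3 $/kg; k ≥ 0.764 W/(m·K); max service T ≥ 155 °C. Survivors: alloy S, alloy Q, alloy D.
Normalizing units and computing the index:
  alloy S: E = 30.60 GPa, ρ = 2410 kg/m³
  alloy Q: E = 120.2 GPa, ρ = 8938 kg/m³
  alloy D: E = 64.40 GPa, ρ = 2250 kg/m³
  alloy D: M = 28.6 MN·m/kg
  alloy Q: M = 13.4 MN·m/kg
  alloy S: M = 12.7 MN·m/kg
Alloy D has the largest M.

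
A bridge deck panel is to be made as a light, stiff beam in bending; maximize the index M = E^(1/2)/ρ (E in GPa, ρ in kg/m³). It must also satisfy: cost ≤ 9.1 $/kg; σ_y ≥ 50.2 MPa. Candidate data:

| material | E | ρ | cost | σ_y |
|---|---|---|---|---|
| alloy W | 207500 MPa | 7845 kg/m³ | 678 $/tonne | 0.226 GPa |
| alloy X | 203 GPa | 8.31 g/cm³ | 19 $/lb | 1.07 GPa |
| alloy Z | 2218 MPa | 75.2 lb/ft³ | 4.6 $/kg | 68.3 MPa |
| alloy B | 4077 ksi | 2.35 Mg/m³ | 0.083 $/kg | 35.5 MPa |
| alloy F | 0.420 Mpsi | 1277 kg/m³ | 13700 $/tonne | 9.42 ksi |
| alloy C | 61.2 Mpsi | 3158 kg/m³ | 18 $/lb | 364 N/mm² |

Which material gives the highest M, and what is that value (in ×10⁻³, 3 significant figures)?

Screen on constraints: cost ≤ 9.1 $/kg; σ_y ≥ 50.2 MPa. Survivors: alloy W, alloy Z.
Putting every candidate on a common basis:
  alloy W: E = 207.5 GPa, ρ = 7845 kg/m³
  alloy Z: E = 2.218 GPa, ρ = 1205 kg/m³
  alloy W: M = 1.84×10⁻³
  alloy Z: M = 1.24×10⁻³
The maximum is for alloy W.

alloy W, M = 1.84×10⁻³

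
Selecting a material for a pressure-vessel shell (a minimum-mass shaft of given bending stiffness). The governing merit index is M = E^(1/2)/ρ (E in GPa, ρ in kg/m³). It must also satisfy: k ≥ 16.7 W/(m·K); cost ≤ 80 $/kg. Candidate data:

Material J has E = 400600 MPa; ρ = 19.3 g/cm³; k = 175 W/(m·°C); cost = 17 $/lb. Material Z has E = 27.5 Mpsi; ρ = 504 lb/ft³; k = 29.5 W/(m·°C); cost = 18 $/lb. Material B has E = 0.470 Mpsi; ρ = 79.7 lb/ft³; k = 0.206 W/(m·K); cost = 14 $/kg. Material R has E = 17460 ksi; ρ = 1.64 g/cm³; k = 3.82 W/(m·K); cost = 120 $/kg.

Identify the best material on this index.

Screen on constraints: k ≥ 16.7 W/(m·K); cost ≤ 80 $/kg. Survivors: material J, material Z.
After converting to SI:
  material J: E = 400.6 GPa, ρ = 19300 kg/m³
  material Z: E = 189.6 GPa, ρ = 8073 kg/m³
  material Z: M = 1.71×10⁻³
  material J: M = 1.04×10⁻³
The maximum is for material Z.

material Z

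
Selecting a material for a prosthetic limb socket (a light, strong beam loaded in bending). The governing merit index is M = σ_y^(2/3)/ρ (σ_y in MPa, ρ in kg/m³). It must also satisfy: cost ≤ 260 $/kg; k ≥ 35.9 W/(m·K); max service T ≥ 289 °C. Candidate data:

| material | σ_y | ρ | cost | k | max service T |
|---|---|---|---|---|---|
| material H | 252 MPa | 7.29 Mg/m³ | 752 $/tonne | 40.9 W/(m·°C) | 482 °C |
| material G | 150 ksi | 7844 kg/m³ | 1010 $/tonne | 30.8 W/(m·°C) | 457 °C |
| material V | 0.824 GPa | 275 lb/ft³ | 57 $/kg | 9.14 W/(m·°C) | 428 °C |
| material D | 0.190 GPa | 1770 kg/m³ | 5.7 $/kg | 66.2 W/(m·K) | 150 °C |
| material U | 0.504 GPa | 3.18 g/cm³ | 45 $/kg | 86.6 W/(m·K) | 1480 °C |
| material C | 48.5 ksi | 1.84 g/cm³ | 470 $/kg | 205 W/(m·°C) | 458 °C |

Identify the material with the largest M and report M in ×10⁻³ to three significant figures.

Screen on constraints: cost ≤ 260 $/kg; k ≥ 35.9 W/(m·K); max service T ≥ 289 °C. Survivors: material H, material U.
In SI units:
  material H: σ_y = 252.0 MPa, ρ = 7290 kg/m³
  material U: σ_y = 504.0 MPa, ρ = 3180 kg/m³
  material U: M = 19.9×10⁻³
  material H: M = 5.47×10⁻³
The maximum is for material U.

material U, M = 19.9×10⁻³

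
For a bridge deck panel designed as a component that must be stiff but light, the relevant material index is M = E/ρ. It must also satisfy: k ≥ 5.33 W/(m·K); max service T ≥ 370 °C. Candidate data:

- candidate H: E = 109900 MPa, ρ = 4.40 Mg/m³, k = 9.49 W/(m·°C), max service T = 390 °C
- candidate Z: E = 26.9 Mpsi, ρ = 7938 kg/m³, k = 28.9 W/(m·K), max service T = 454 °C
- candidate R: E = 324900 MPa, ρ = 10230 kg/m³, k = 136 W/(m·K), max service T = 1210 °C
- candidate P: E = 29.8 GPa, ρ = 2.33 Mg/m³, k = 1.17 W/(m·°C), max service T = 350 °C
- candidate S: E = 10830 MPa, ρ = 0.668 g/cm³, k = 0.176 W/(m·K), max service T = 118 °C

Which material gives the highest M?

Screen on constraints: k ≥ 5.33 W/(m·K); max service T ≥ 370 °C. Survivors: candidate H, candidate Z, candidate R.
Convert each candidate to consistent units, then evaluate M:
  candidate H: E = 109.9 GPa, ρ = 4400 kg/m³
  candidate Z: E = 185.5 GPa, ρ = 7938 kg/m³
  candidate R: E = 324.9 GPa, ρ = 10230 kg/m³
  candidate R: M = 31.8 MN·m/kg
  candidate H: M = 25.0 MN·m/kg
  candidate Z: M = 23.4 MN·m/kg
Candidate R ranks first.

candidate R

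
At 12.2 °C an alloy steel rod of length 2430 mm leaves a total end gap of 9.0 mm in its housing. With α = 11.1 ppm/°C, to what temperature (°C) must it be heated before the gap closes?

α·L₀·ΔT = 9.0 mm ⇒ ΔT = 9.0 / (11.1×10⁻⁶ × 2430.0) = 333.7 K.
T = 12.2 + 333.7 = 345.9 °C.

346 °C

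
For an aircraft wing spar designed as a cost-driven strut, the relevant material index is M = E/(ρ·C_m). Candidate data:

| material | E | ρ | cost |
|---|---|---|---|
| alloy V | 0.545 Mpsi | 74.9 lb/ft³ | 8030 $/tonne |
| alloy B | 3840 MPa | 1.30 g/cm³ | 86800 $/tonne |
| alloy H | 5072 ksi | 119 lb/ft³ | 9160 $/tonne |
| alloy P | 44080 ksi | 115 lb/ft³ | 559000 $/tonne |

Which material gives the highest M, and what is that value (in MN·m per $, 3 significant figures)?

Normalizing units and computing the index:
  alloy V: E = 3.758 GPa, ρ = 1200 kg/m³, cost = 8.030 $/kg
  alloy B: E = 3.840 GPa, ρ = 1300 kg/m³, cost = 86.80 $/kg
  alloy H: E = 34.97 GPa, ρ = 1906 kg/m³, cost = 9.160 $/kg
  alloy P: E = 303.9 GPa, ρ = 1842 kg/m³, cost = 559.0 $/kg
  alloy H: M = 2.00 MN·m per $
  alloy V: M = 0.390 MN·m per $
  alloy P: M = 0.295 MN·m per $
  alloy B: M = 0.0340 MN·m per $
Highest index: alloy H.

alloy H, M = 2.00 MN·m per $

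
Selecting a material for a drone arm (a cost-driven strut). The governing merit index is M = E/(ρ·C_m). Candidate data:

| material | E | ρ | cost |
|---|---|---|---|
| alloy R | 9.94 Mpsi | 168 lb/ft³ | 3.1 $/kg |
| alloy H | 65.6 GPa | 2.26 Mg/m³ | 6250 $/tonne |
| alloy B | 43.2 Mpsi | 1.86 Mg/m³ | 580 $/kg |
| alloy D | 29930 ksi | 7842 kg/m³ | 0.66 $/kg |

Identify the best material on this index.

alloy D

Putting every candidate on a common basis:
  alloy R: E = 68.53 GPa, ρ = 2691 kg/m³, cost = 3.100 $/kg
  alloy H: E = 65.60 GPa, ρ = 2260 kg/m³, cost = 6.250 $/kg
  alloy B: E = 297.9 GPa, ρ = 1860 kg/m³, cost = 580.0 $/kg
  alloy D: E = 206.4 GPa, ρ = 7842 kg/m³, cost = 0.6600 $/kg
  alloy D: M = 39.9 MN·m per $
  alloy R: M = 8.22 MN·m per $
  alloy H: M = 4.64 MN·m per $
  alloy B: M = 0.276 MN·m per $
Highest index: alloy D.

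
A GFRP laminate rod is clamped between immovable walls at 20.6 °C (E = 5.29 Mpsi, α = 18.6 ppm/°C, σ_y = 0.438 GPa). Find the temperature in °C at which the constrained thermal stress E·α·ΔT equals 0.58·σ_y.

395 °C

E = 5.29 Mpsi = 36.47 GPa.
σ_y = 0.438 GPa = 438.0 MPa.
E·α·ΔT = 254.0 MPa ⇒ ΔT = 254.0 / (36.47×10³ × 18.6×10⁻⁶) = 374.5 K.
T = 20.6 + 374.5 = 395.1 °C.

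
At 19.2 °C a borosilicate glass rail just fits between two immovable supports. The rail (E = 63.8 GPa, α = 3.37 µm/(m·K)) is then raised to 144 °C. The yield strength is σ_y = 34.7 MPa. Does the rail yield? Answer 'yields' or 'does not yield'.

ΔT = 124.8 K. Constrained thermal stress σ = E·α·ΔT = 63.80×10³ MPa × 3.37×10⁻⁶ × 124.8 = 26.8 MPa (compressive).
Compare to σ_y = 34.7 MPa: σ < σ_y, so it does not yield.

does not yield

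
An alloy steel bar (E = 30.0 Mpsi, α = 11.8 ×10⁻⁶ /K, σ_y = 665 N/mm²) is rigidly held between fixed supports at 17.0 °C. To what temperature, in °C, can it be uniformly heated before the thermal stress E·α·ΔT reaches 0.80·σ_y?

E = 30.0 Mpsi = 206.8 GPa.
σ_y = 665 N/mm² = 665.0 MPa.
E·α·ΔT = 532.0 MPa ⇒ ΔT = 532.0 / (206.8×10³ × 11.8×10⁻⁶) = 218.0 K.
T = 17.0 + 218.0 = 235.0 °C.

235 °C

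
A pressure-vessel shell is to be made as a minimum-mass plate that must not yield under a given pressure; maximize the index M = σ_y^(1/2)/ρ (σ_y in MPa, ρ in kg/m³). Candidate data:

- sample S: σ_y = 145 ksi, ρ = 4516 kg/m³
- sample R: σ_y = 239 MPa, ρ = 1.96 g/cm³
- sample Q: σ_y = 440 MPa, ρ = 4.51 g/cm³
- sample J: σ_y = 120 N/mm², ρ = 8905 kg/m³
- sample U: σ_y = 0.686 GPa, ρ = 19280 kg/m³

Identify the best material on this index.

In SI units:
  sample S: σ_y = 999.7 MPa, ρ = 4516 kg/m³
  sample R: σ_y = 239.0 MPa, ρ = 1960 kg/m³
  sample Q: σ_y = 440.0 MPa, ρ = 4510 kg/m³
  sample J: σ_y = 120.0 MPa, ρ = 8905 kg/m³
  sample U: σ_y = 686.0 MPa, ρ = 19280 kg/m³
  sample R: M = 7.89×10⁻³
  sample S: M = 7.00×10⁻³
  sample Q: M = 4.65×10⁻³
  sample U: M = 1.36×10⁻³
  sample J: M = 1.23×10⁻³
Highest index: sample R.

sample R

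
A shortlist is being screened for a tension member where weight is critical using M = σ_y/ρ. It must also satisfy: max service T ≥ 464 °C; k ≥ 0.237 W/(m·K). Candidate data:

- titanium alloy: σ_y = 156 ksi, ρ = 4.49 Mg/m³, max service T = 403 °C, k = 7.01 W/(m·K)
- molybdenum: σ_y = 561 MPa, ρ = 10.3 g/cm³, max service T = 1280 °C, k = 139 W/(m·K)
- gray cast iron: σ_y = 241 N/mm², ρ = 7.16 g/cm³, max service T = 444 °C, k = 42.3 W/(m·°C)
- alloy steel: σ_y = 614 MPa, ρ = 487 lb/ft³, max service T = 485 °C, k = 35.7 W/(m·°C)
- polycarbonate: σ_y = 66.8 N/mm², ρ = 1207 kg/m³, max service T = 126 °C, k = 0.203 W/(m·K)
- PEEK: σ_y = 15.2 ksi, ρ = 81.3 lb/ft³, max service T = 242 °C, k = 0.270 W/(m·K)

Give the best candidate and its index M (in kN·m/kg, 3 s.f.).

Screen on constraints: max service T ≥ 464 °C; k ≥ 0.237 W/(m·K). Survivors: molybdenum, alloy steel.
Normalizing units and computing the index:
  molybdenum: σ_y = 561.0 MPa, ρ = 10300 kg/m³
  alloy steel: σ_y = 614.0 MPa, ρ = 7801 kg/m³
  alloy steel: M = 78.7 kN·m/kg
  molybdenum: M = 54.5 kN·m/kg
The maximum is for alloy steel.

alloy steel, M = 78.7 kN·m/kg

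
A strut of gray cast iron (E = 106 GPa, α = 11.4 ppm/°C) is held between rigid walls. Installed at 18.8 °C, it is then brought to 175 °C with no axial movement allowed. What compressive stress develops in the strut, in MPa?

ΔT = 156.2 K. Constrained thermal stress σ = E·α·ΔT = 106.0×10³ MPa × 11.4×10⁻⁶ × 156.2 = 189 MPa (compressive).

189 MPa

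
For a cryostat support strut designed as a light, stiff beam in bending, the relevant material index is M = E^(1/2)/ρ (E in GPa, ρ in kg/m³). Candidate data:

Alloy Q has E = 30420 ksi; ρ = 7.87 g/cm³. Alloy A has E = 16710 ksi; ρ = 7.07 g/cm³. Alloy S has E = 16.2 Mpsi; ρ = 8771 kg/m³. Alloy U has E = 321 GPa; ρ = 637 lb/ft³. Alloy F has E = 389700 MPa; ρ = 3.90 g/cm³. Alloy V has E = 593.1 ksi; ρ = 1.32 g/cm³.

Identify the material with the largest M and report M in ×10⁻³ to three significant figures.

Normalizing units and computing the index:
  alloy Q: E = 209.7 GPa, ρ = 7870 kg/m³
  alloy A: E = 115.2 GPa, ρ = 7070 kg/m³
  alloy S: E = 111.7 GPa, ρ = 8771 kg/m³
  alloy U: E = 321.0 GPa, ρ = 10200 kg/m³
  alloy F: E = 389.7 GPa, ρ = 3900 kg/m³
  alloy V: E = 4.089 GPa, ρ = 1320 kg/m³
  alloy F: M = 5.06×10⁻³
  alloy Q: M = 1.84×10⁻³
  alloy U: M = 1.76×10⁻³
  alloy V: M = 1.53×10⁻³
  alloy A: M = 1.52×10⁻³
  alloy S: M = 1.20×10⁻³
The maximum is for alloy F.

alloy F, M = 5.06×10⁻³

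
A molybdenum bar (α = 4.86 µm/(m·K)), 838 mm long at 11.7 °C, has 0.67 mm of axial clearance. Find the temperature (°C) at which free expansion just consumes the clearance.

176 °C

α·L₀·ΔT = 0.67 mm ⇒ ΔT = 0.67 / (4.86×10⁻⁶ × 838.0) = 164.5 K.
T = 11.7 + 164.5 = 176.2 °C.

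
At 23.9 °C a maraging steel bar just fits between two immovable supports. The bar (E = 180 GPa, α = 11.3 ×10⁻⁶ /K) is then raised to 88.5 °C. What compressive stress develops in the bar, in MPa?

ΔT = 64.60 K. Constrained thermal stress σ = E·α·ΔT = 180.0×10³ MPa × 11.3×10⁻⁶ × 64.60 = 131 MPa (compressive).

131 MPa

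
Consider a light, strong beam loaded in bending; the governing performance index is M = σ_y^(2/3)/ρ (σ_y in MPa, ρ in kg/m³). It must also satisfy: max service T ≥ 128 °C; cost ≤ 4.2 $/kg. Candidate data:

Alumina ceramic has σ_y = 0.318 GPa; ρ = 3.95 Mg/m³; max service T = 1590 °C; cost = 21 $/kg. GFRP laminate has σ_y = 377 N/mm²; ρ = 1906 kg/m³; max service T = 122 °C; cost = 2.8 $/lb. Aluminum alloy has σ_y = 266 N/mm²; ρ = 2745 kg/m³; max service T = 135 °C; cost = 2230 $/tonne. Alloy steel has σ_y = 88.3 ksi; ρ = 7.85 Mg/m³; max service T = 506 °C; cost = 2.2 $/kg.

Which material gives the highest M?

aluminum alloy

Screen on constraints: max service T ≥ 128 °C; cost ≤ 4.2 $/kg. Survivors: aluminum alloy, alloy steel.
Convert each candidate to consistent units, then evaluate M:
  aluminum alloy: σ_y = 266.0 MPa, ρ = 2745 kg/m³
  alloy steel: σ_y = 608.8 MPa, ρ = 7850 kg/m³
  aluminum alloy: M = 15.1×10⁻³
  alloy steel: M = 9.15×10⁻³
The maximum is for aluminum alloy.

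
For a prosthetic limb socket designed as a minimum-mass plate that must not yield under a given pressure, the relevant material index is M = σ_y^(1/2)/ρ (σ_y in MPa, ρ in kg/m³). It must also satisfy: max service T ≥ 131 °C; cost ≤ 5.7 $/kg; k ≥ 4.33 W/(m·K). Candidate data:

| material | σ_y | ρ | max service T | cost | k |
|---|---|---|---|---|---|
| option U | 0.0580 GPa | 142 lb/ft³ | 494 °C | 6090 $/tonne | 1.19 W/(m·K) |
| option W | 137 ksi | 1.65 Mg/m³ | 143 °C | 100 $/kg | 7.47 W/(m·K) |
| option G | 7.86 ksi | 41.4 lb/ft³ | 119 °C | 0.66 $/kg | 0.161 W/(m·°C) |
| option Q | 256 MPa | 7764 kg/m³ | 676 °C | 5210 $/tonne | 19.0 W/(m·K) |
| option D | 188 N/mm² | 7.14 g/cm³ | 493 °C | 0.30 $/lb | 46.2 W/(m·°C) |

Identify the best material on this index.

option Q

Screen on constraints: max service T ≥ 131 °C; cost ≤ 5.7 $/kg; k ≥ 4.33 W/(m·K). Survivors: option Q, option D.
After converting to SI:
  option Q: σ_y = 256.0 MPa, ρ = 7764 kg/m³
  option D: σ_y = 188.0 MPa, ρ = 7140 kg/m³
  option Q: M = 2.06×10⁻³
  option D: M = 1.92×10⁻³
Option Q has the largest M.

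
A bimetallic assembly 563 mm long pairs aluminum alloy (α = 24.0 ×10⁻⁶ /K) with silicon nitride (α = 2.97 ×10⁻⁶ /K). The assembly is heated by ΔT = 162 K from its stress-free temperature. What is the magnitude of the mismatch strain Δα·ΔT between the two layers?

3.41×10⁻³

Δα = |24.0 − 2.97|×10⁻⁶/K = 21.0×10⁻⁶/K.
Mismatch strain = Δα·ΔT = 21.0×10⁻⁶ × 162.0 = 3.41×10⁻³.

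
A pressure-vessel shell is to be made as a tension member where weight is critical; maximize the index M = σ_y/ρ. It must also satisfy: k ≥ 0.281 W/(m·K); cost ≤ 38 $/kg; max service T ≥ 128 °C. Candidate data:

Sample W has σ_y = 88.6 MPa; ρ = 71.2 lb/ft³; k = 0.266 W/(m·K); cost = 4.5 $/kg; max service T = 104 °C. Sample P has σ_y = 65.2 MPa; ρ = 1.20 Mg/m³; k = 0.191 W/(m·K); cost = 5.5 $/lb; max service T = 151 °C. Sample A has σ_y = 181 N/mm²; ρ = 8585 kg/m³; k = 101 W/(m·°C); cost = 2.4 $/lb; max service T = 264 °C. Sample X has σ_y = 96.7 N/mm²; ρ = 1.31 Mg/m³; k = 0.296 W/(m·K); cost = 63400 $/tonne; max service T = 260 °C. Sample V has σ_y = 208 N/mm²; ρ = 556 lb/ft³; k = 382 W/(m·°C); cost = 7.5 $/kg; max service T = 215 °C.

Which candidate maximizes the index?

sample V

Screen on constraints: k ≥ 0.281 W/(m·K); cost ≤ 38 $/kg; max service T ≥ 128 °C. Survivors: sample A, sample V.
Convert each candidate to consistent units, then evaluate M:
  sample A: σ_y = 181.0 MPa, ρ = 8585 kg/m³
  sample V: σ_y = 208.0 MPa, ρ = 8906 kg/m³
  sample V: M = 23.4 kN·m/kg
  sample A: M = 21.1 kN·m/kg
Sample V has the largest M.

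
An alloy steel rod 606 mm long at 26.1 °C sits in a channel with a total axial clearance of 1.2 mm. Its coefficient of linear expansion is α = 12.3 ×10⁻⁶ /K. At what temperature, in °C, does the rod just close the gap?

187 °C

α·L₀·ΔT = 1.2 mm ⇒ ΔT = 1.2 / (12.3×10⁻⁶ × 606.0) = 161.0 K.
T = 26.1 + 161.0 = 187.1 °C.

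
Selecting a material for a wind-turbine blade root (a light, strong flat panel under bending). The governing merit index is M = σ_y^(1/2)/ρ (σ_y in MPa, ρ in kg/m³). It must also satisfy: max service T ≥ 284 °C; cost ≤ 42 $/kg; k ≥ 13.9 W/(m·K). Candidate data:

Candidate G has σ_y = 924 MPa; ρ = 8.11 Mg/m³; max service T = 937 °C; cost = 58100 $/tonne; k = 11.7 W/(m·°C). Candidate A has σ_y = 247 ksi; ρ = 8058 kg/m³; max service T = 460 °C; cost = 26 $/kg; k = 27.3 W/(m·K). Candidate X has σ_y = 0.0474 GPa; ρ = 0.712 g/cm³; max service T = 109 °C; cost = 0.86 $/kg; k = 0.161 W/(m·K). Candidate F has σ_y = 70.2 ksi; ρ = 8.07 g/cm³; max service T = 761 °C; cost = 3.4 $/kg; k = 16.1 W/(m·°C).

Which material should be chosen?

candidate A

Screen on constraints: max service T ≥ 284 °C; cost ≤ 42 $/kg; k ≥ 13.9 W/(m·K). Survivors: candidate A, candidate F.
In SI units:
  candidate A: σ_y = 1703 MPa, ρ = 8058 kg/m³
  candidate F: σ_y = 484.0 MPa, ρ = 8070 kg/m³
  candidate A: M = 5.12×10⁻³
  candidate F: M = 2.73×10⁻³
The maximum is for candidate A.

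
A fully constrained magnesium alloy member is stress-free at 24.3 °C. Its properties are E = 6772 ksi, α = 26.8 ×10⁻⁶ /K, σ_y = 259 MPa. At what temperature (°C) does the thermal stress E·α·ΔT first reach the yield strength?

E = 6772 ksi = 46.69 GPa.
E·α·ΔT = 259.0 MPa ⇒ ΔT = 259.0 / (46.69×10³ × 26.8×10⁻⁶) = 207.0 K.
T = 24.3 + 207.0 = 231.3 °C.

231 °C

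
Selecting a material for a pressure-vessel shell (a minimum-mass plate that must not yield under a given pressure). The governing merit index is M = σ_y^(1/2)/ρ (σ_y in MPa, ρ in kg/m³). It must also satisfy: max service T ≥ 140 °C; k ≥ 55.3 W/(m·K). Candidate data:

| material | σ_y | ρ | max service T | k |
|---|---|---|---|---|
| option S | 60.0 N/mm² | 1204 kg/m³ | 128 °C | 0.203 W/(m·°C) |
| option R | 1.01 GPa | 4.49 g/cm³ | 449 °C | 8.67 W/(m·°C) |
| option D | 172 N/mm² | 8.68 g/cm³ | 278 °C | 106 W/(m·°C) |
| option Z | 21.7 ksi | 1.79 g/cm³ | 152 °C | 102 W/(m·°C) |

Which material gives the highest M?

Screen on constraints: max service T ≥ 140 °C; k ≥ 55.3 W/(m·K). Survivors: option D, option Z.
Normalizing units and computing the index:
  option D: σ_y = 172.0 MPa, ρ = 8680 kg/m³
  option Z: σ_y = 149.6 MPa, ρ = 1790 kg/m³
  option Z: M = 6.83×10⁻³
  option D: M = 1.51×10⁻³
The maximum is for option Z.

option Z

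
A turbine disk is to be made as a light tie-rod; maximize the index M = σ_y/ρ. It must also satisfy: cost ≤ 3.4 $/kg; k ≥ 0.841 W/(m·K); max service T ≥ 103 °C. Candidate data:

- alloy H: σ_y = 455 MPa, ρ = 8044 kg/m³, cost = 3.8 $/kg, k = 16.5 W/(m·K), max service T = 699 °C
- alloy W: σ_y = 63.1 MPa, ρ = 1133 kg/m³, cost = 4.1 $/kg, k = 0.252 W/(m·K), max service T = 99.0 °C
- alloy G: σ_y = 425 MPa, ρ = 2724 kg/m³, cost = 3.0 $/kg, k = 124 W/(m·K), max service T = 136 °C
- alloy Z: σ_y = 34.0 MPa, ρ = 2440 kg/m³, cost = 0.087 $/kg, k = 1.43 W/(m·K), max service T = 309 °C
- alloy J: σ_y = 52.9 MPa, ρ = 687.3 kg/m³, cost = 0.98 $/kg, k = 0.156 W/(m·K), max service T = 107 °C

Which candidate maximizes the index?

alloy G

Screen on constraints: cost ≤ 3.4 $/kg; k ≥ 0.841 W/(m·K); max service T ≥ 103 °C. Survivors: alloy G, alloy Z.
Per-candidate index values:
  alloy G: M = 156 kN·m/kg
  alloy Z: M = 13.9 kN·m/kg
Alloy G ranks first.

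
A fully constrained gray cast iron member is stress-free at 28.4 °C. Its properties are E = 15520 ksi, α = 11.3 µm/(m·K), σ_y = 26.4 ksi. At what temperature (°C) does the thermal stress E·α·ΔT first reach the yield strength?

E = 15520 ksi = 107.0 GPa.
σ_y = 26.4 ksi = 182.0 MPa.
E·α·ΔT = 182.0 MPa ⇒ ΔT = 182.0 / (107.0×10³ × 11.3×10⁻⁶) = 150.5 K.
T = 28.4 + 150.5 = 178.9 °C.

179 °C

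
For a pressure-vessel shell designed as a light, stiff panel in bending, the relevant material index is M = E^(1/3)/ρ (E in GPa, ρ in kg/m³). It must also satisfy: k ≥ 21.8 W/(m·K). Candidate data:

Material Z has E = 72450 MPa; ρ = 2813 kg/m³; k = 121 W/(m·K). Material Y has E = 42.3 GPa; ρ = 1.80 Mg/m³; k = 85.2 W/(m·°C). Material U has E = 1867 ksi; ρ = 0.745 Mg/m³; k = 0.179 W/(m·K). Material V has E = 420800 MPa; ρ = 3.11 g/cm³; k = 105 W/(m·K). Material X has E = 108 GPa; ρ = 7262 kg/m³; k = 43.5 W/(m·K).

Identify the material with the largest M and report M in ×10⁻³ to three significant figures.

Screen on constraints: k ≥ 21.8 W/(m·K). Survivors: material Z, material Y, material V, material X.
Normalizing units and computing the index:
  material Z: E = 72.45 GPa, ρ = 2813 kg/m³
  material Y: E = 42.30 GPa, ρ = 1800 kg/m³
  material V: E = 420.8 GPa, ρ = 3110 kg/m³
  material X: E = 108.0 GPa, ρ = 7262 kg/m³
  material V: M = 2.41×10⁻³
  material Y: M = 1.94×10⁻³
  material Z: M = 1.48×10⁻³
  material X: M = 0.656×10⁻³
The maximum is for material V.

material V, M = 2.41×10⁻³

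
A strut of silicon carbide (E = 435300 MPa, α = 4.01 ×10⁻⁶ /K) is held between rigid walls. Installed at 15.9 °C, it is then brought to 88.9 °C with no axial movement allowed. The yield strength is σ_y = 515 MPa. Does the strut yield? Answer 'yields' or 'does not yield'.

does not yield

E = 435300 MPa = 435.3 GPa.
ΔT = 73.00 K. Constrained thermal stress σ = E·α·ΔT = 435.3×10³ MPa × 4.01×10⁻⁶ × 73.00 = 127 MPa (compressive).
Compare to σ_y = 515 MPa: σ < σ_y, so it does not yield.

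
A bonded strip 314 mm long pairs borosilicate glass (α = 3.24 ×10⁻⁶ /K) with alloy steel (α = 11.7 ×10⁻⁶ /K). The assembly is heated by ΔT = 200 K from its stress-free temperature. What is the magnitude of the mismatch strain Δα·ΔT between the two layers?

1.69×10⁻³

Δα = |3.24 − 11.7|×10⁻⁶/K = 8.46×10⁻⁶/K.
Mismatch strain = Δα·ΔT = 8.46×10⁻⁶ × 200.0 = 1.69×10⁻³.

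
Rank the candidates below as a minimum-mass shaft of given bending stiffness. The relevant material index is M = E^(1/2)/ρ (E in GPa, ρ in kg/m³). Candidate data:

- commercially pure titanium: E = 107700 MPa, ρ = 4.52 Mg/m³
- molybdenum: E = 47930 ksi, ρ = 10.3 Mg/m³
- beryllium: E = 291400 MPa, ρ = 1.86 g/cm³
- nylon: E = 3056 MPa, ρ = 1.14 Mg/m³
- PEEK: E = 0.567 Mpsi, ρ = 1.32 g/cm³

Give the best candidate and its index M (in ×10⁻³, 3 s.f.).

In SI units:
  commercially pure titanium: E = 107.7 GPa, ρ = 4520 kg/m³
  molybdenum: E = 330.5 GPa, ρ = 10300 kg/m³
  beryllium: E = 291.4 GPa, ρ = 1860 kg/m³
  nylon: E = 3.056 GPa, ρ = 1140 kg/m³
  PEEK: E = 3.909 GPa, ρ = 1320 kg/m³
  beryllium: M = 9.18×10⁻³
  commercially pure titanium: M = 2.30×10⁻³
  molybdenum: M = 1.76×10⁻³
  nylon: M = 1.53×10⁻³
  PEEK: M = 1.50×10⁻³
The maximum is for beryllium.

beryllium, M = 9.18×10⁻³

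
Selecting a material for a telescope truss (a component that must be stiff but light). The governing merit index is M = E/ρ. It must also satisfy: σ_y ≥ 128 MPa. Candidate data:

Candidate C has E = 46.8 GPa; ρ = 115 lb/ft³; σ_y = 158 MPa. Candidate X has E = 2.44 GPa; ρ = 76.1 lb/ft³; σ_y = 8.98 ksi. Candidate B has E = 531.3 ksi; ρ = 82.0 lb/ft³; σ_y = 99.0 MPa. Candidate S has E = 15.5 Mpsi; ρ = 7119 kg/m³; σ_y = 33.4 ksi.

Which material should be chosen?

candidate C

Screen on constraints: σ_y ≥ 128 MPa. Survivors: candidate C, candidate S.
After converting to SI:
  candidate C: E = 46.80 GPa, ρ = 1842 kg/m³
  candidate S: E = 106.9 GPa, ρ = 7119 kg/m³
  candidate C: M = 25.4 MN·m/kg
  candidate S: M = 15.0 MN·m/kg
The maximum is for candidate C.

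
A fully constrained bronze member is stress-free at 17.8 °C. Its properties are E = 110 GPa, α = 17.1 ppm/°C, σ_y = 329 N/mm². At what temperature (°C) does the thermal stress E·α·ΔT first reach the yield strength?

σ_y = 329 N/mm² = 329.0 MPa.
E·α·ΔT = 329.0 MPa ⇒ ΔT = 329.0 / (110.0×10³ × 17.1×10⁻⁶) = 174.9 K.
T = 17.8 + 174.9 = 192.7 °C.

193 °C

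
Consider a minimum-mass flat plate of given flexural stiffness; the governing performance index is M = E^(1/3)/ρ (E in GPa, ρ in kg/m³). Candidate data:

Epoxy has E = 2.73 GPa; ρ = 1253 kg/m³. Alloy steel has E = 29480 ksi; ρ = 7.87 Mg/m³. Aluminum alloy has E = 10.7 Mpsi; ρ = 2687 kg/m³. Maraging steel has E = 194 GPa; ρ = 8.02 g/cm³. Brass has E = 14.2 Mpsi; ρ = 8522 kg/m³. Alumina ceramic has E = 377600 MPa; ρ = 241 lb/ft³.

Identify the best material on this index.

alumina ceramic

After converting to SI:
  epoxy: E = 2.730 GPa, ρ = 1253 kg/m³
  alloy steel: E = 203.3 GPa, ρ = 7870 kg/m³
  aluminum alloy: E = 73.77 GPa, ρ = 2687 kg/m³
  maraging steel: E = 194.0 GPa, ρ = 8020 kg/m³
  brass: E = 97.91 GPa, ρ = 8522 kg/m³
  alumina ceramic: E = 377.6 GPa, ρ = 3860 kg/m³
  alumina ceramic: M = 1.87×10⁻³
  aluminum alloy: M = 1.56×10⁻³
  epoxy: M = 1.12×10⁻³
  alloy steel: M = 0.747×10⁻³
  maraging steel: M = 0.722×10⁻³
  brass: M = 0.541×10⁻³
The maximum is for alumina ceramic.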